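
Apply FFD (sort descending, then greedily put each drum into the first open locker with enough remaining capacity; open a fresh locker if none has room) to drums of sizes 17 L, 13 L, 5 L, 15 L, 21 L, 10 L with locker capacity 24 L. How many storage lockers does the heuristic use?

4

Sorted descending: 21, 17, 15, 13, 10, 5.
  21 → locker 1 (new)  [load 21/24]
  17 → locker 2 (new)  [load 17/24]
  15 → locker 3 (new)  [load 15/24]
  13 → locker 4 (new)  [load 13/24]
  10 → locker 4  [load 23/24]
  5 → locker 2  [load 22/24]
4 storage lockers opened.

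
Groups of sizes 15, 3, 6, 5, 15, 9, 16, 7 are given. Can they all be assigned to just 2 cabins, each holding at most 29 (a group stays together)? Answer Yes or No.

No

Total = 76; ⌈76/29⌉ = 3.
At least 3 cabins are required, but only 2 are allowed.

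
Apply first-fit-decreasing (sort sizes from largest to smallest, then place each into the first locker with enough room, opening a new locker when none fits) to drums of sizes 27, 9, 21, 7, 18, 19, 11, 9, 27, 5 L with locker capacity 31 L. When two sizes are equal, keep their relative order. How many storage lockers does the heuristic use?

6

Sorted descending: 27, 27, 21, 19, 18, 11, 9, 9, 7, 5.
  27 → locker 1 (new)  [load 27/31]
  27 → locker 2 (new)  [load 27/31]
  21 → locker 3 (new)  [load 21/31]
  19 → locker 4 (new)  [load 19/31]
  18 → locker 5 (new)  [load 18/31]
  11 → locker 4  [load 30/31]
  9 → locker 3  [load 30/31]
  9 → locker 5  [load 27/31]
  7 → locker 6 (new)  [load 7/31]
  5 → locker 6  [load 12/31]
6 storage lockers opened.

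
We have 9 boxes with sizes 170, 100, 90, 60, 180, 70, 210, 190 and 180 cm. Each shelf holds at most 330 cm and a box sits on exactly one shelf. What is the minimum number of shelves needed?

Total = 210 + 190 + 180 + 180 + 170 + 100 + 90 + 70 + 60 = 1250 cm.
Lower bound: ⌈1250/330⌉ = 4 shelves.
Also, 5 boxes each exceed 165 cm, and no two of those can share a shelf, so at least 5 shelves are needed.
A packing using 5 shelves:
  shelf 1: 210 + 100 = 310
  shelf 2: 190 + 90 = 280
  shelf 3: 180 + 70 + 60 = 310
  shelf 4: 180 = 180
  shelf 5: 170 = 170
This matches the lower bound, so 5 is optimal.

5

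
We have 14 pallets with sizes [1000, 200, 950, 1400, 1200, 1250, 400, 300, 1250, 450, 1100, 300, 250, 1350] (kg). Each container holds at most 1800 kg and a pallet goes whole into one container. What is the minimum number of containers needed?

8

Total = 1400 + 1350 + 1250 + 1250 + 1200 + 1100 + 1000 + 950 + 450 + 400 + 300 + 300 + 250 + 200 = 11400 kg.
Lower bound: ⌈11400/1800⌉ = 7 containers.
Also, 8 pallets each exceed 900 kg, and no two of those can share a container, so at least 8 containers are needed.
A packing using 8 containers:
  container 1: 1400 + 400 = 1800
  container 2: 1350 + 450 = 1800
  container 3: 1250 + 300 + 250 = 1800
  container 4: 1250 + 300 + 200 = 1750
  container 5: 1200 = 1200
  container 6: 1100 = 1100
  container 7: 1000 = 1000
  container 8: 950 = 950
This matches the lower bound, so 8 is optimal.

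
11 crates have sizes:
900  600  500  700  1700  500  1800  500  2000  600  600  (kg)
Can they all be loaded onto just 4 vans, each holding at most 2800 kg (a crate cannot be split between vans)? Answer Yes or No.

Yes

A valid assignment using 4 vans:
  van 1: 2000 + 700 = 2700
  van 2: 1800 + 900 = 2700
  van 3: 1700 + 600 + 500 = 2800
  van 4: 600 + 600 + 500 + 500 = 2200
Every load is within 2800 kg, so 4 vans suffice.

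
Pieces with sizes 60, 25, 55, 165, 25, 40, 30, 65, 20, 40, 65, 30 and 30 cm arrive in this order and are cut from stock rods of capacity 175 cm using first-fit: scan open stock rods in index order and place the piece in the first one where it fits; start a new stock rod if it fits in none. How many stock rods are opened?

  60 → stock rod 1 (new)  [load 60/175]
  25 → stock rod 1  [load 85/175]
  55 → stock rod 1  [load 140/175]
  165 → stock rod 2 (new)  [load 165/175]
  25 → stock rod 1  [load 165/175]
  40 → stock rod 3 (new)  [load 40/175]
  30 → stock rod 3  [load 70/175]
  65 → stock rod 3  [load 135/175]
  20 → stock rod 3  [load 155/175]
  40 → stock rod 4 (new)  [load 40/175]
  65 → stock rod 4  [load 105/175]
  30 → stock rod 4  [load 135/175]
  30 → stock rod 4  [load 165/175]
4 stock rods opened.

4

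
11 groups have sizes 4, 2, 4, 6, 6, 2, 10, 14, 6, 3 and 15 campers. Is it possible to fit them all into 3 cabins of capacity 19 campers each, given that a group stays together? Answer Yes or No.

Total = 72 campers; ⌈72/19⌉ = 4.
At least 4 cabins are required, but only 3 are allowed.

No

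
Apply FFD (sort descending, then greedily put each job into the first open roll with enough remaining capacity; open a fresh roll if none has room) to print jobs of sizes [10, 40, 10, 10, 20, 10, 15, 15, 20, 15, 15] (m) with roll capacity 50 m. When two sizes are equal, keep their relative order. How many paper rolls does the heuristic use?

Sorted descending: 40, 20, 20, 15, 15, 15, 15, 10, 10, 10, 10.
  40 → roll 1 (new)  [load 40/50]
  20 → roll 2 (new)  [load 20/50]
  20 → roll 2  [load 40/50]
  15 → roll 3 (new)  [load 15/50]
  15 → roll 3  [load 30/50]
  15 → roll 3  [load 45/50]
  15 → roll 4 (new)  [load 15/50]
  10 → roll 1  [load 50/50]
  10 → roll 2  [load 50/50]
  10 → roll 4  [load 25/50]
  10 → roll 4  [load 35/50]
4 paper rolls opened.

4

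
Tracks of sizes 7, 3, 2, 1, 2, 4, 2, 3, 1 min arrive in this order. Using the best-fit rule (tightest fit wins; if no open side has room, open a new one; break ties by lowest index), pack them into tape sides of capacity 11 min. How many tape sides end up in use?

  7 → side 1 (new)  [load 7/11]
  3 → side 1  [load 10/11]
  2 → side 2 (new)  [load 2/11]
  1 → side 1  [load 11/11]
  2 → side 2  [load 4/11]
  4 → side 2  [load 8/11]
  2 → side 2  [load 10/11]
  3 → side 3 (new)  [load 3/11]
  1 → side 2  [load 11/11]
3 tape sides opened.

3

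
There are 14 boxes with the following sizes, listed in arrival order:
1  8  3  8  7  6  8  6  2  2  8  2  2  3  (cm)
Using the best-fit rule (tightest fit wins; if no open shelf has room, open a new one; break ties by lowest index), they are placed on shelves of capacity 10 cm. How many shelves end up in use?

  1 → shelf 1 (new)  [load 1/10]
  8 → shelf 1  [load 9/10]
  3 → shelf 2 (new)  [load 3/10]
  8 → shelf 3 (new)  [load 8/10]
  7 → shelf 2  [load 10/10]
  6 → shelf 4 (new)  [load 6/10]
  8 → shelf 5 (new)  [load 8/10]
  6 → shelf 6 (new)  [load 6/10]
  2 → shelf 3  [load 10/10]
  2 → shelf 5  [load 10/10]
  8 → shelf 7 (new)  [load 8/10]
  2 → shelf 7  [load 10/10]
  2 → shelf 4  [load 8/10]
  3 → shelf 6  [load 9/10]
7 shelves opened.

7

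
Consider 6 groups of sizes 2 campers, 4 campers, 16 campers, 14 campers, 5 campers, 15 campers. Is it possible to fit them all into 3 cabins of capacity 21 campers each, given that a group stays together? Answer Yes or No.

Yes

A valid assignment using 3 cabins:
  cabin 1: 16 + 5 = 21
  cabin 2: 15 + 4 + 2 = 21
  cabin 3: 14 = 14
Every load is within 21 campers, so 3 cabins suffice.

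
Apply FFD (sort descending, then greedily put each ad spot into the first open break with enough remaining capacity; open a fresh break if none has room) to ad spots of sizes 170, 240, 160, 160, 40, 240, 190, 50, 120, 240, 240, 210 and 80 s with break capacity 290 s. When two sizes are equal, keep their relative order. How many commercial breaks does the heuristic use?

9

Sorted descending: 240, 240, 240, 240, 210, 190, 170, 160, 160, 120, 80, 50, 40.
  240 → break 1 (new)  [load 240/290]
  240 → break 2 (new)  [load 240/290]
  240 → break 3 (new)  [load 240/290]
  240 → break 4 (new)  [load 240/290]
  210 → break 5 (new)  [load 210/290]
  190 → break 6 (new)  [load 190/290]
  170 → break 7 (new)  [load 170/290]
  160 → break 8 (new)  [load 160/290]
  160 → break 9 (new)  [load 160/290]
  120 → break 7  [load 290/290]
  80 → break 5  [load 290/290]
  50 → break 1  [load 290/290]
  40 → break 2  [load 280/290]
9 commercial breaks opened.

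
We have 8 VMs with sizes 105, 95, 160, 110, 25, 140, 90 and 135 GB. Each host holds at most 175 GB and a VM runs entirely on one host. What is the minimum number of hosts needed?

Total = 160 + 140 + 135 + 110 + 105 + 95 + 90 + 25 = 860 GB.
Lower bound: ⌈860/175⌉ = 5 hosts.
Also, 7 VMs each exceed 175/2 GB, and no two of those can share a host, so at least 7 hosts are needed.
A packing using 7 hosts:
  host 1: 160 = 160
  host 2: 140 + 25 = 165
  host 3: 135 = 135
  host 4: 110 = 110
  host 5: 105 = 105
  host 6: 95 = 95
  host 7: 90 = 90
This matches the lower bound, so 7 is optimal.

7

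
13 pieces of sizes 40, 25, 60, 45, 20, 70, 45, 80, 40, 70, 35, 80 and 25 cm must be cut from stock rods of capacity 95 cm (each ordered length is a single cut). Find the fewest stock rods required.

8

Total = 80 + 80 + 70 + 70 + 60 + 45 + 45 + 40 + 40 + 35 + 25 + 25 + 20 = 635 cm.
Lower bound: ⌈635/95⌉ = 7 stock rods.
A packing using 8 stock rods:
  stock rod 1: 80 = 80
  stock rod 2: 80 = 80
  stock rod 3: 70 + 25 = 95
  stock rod 4: 70 + 25 = 95
  stock rod 5: 60 + 35 = 95
  stock rod 6: 45 + 45 = 90
  stock rod 7: 40 + 40 = 80
  stock rod 8: 20 = 20
No arrangement into 7 stock rods stays within capacity, so 8 is optimal.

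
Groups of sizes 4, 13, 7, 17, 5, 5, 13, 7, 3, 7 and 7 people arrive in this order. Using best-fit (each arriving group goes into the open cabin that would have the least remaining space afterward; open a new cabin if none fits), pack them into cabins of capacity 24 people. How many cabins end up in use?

4

  4 → cabin 1 (new)  [load 4/24]
  13 → cabin 1  [load 17/24]
  7 → cabin 1  [load 24/24]
  17 → cabin 2 (new)  [load 17/24]
  5 → cabin 2  [load 22/24]
  5 → cabin 3 (new)  [load 5/24]
  13 → cabin 3  [load 18/24]
  7 → cabin 4 (new)  [load 7/24]
  3 → cabin 3  [load 21/24]
  7 → cabin 4  [load 14/24]
  7 → cabin 4  [load 21/24]
4 cabins opened.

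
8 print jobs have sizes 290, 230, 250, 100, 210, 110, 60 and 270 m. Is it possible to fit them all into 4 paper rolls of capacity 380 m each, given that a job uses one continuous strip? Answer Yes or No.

No

Total = 1520 m; ⌈1520/380⌉ = 4.
5 print jobs each exceed half the capacity and cannot share a roll, forcing at least 5 paper rolls.
At least 5 paper rolls are required, but only 4 are allowed.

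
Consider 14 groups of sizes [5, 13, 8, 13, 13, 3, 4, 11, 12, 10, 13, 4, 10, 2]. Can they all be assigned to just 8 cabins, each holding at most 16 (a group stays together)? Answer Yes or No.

Total = 121; ⌈121/16⌉ = 8.
The bound of 8 does not rule out 8, but exhaustive search shows no assignment into 8 cabins of capacity 16 exists — the minimum is 9.

No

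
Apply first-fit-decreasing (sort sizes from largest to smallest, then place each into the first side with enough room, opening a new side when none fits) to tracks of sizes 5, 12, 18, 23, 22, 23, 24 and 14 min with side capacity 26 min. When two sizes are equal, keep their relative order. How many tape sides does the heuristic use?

Sorted descending: 24, 23, 23, 22, 18, 14, 12, 5.
  24 → side 1 (new)  [load 24/26]
  23 → side 2 (new)  [load 23/26]
  23 → side 3 (new)  [load 23/26]
  22 → side 4 (new)  [load 22/26]
  18 → side 5 (new)  [load 18/26]
  14 → side 6 (new)  [load 14/26]
  12 → side 6  [load 26/26]
  5 → side 5  [load 23/26]
6 tape sides opened.

6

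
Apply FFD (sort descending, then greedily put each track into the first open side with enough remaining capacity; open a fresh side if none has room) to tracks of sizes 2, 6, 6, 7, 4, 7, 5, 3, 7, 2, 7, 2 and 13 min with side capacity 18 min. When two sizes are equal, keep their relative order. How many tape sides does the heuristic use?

4

Sorted descending: 13, 7, 7, 7, 7, 6, 6, 5, 4, 3, 2, 2, 2.
  13 → side 1 (new)  [load 13/18]
  7 → side 2 (new)  [load 7/18]
  7 → side 2  [load 14/18]
  7 → side 3 (new)  [load 7/18]
  7 → side 3  [load 14/18]
  6 → side 4 (new)  [load 6/18]
  6 → side 4  [load 12/18]
  5 → side 1  [load 18/18]
  4 → side 2  [load 18/18]
  3 → side 3  [load 17/18]
  2 → side 4  [load 14/18]
  2 → side 4  [load 16/18]
  2 → side 4  [load 18/18]
4 tape sides opened.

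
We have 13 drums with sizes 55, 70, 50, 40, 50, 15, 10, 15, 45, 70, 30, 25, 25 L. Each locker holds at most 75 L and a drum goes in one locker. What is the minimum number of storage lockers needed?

Total = 70 + 70 + 55 + 50 + 50 + 45 + 40 + 30 + 25 + 25 + 15 + 15 + 10 = 500 L.
Lower bound: ⌈500/75⌉ = 7 storage lockers.
A packing using 7 storage lockers:
  locker 1: 70 = 70
  locker 2: 70 = 70
  locker 3: 55 + 15 = 70
  locker 4: 50 + 25 = 75
  locker 5: 50 + 25 = 75
  locker 6: 45 + 30 = 75
  locker 7: 40 + 15 + 10 = 65
This matches the lower bound, so 7 is optimal.

7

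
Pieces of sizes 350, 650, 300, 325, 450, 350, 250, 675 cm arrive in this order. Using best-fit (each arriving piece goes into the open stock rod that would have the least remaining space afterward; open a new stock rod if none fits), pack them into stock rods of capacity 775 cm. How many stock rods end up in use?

  350 → stock rod 1 (new)  [load 350/775]
  650 → stock rod 2 (new)  [load 650/775]
  300 → stock rod 1  [load 650/775]
  325 → stock rod 3 (new)  [load 325/775]
  450 → stock rod 3  [load 775/775]
  350 → stock rod 4 (new)  [load 350/775]
  250 → stock rod 4  [load 600/775]
  675 → stock rod 5 (new)  [load 675/775]
5 stock rods opened.

5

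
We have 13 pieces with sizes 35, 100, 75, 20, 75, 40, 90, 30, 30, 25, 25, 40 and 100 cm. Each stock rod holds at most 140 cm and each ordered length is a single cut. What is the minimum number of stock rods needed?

Total = 100 + 100 + 90 + 75 + 75 + 40 + 40 + 35 + 30 + 30 + 25 + 25 + 20 = 685 cm.
Lower bound: ⌈685/140⌉ = 5 stock rods.
A packing using 5 stock rods:
  stock rod 1: 100 + 40 = 140
  stock rod 2: 100 + 40 = 140
  stock rod 3: 90 + 30 + 20 = 140
  stock rod 4: 75 + 35 + 30 = 140
  stock rod 5: 75 + 25 + 25 = 125
This matches the lower bound, so 5 is optimal.

5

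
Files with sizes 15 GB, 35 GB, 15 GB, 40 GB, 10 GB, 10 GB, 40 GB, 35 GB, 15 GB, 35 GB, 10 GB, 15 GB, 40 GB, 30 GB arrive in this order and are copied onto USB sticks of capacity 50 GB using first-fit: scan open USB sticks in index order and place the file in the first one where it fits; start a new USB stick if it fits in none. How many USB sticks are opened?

8

  15 → USB stick 1 (new)  [load 15/50]
  35 → USB stick 1  [load 50/50]
  15 → USB stick 2 (new)  [load 15/50]
  40 → USB stick 3 (new)  [load 40/50]
  10 → USB stick 2  [load 25/50]
  10 → USB stick 2  [load 35/50]
  40 → USB stick 4 (new)  [load 40/50]
  35 → USB stick 5 (new)  [load 35/50]
  15 → USB stick 2  [load 50/50]
  35 → USB stick 6 (new)  [load 35/50]
  10 → USB stick 3  [load 50/50]
  15 → USB stick 5  [load 50/50]
  40 → USB stick 7 (new)  [load 40/50]
  30 → USB stick 8 (new)  [load 30/50]
8 USB sticks opened.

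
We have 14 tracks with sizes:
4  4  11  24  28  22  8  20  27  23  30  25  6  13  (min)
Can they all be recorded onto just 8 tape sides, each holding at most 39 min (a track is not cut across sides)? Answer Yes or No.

A valid assignment using 8 tape sides:
  side 1: 30 + 8 = 38
  side 2: 28 + 11 = 39
  side 3: 27 + 6 + 4 = 37
  side 4: 25 + 13 = 38
  side 5: 24 + 4 = 28
  side 6: 23 = 23
  side 7: 22 = 22
  side 8: 20 = 20
Every load is within 39 min, so 8 tape sides suffice.

Yes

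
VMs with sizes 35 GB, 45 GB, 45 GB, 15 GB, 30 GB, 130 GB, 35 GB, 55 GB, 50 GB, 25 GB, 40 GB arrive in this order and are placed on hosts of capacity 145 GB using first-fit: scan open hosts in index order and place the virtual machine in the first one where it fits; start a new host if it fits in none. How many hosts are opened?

  35 → host 1 (new)  [load 35/145]
  45 → host 1  [load 80/145]
  45 → host 1  [load 125/145]
  15 → host 1  [load 140/145]
  30 → host 2 (new)  [load 30/145]
  130 → host 3 (new)  [load 130/145]
  35 → host 2  [load 65/145]
  55 → host 2  [load 120/145]
  50 → host 4 (new)  [load 50/145]
  25 → host 2  [load 145/145]
  40 → host 4  [load 90/145]
4 hosts opened.

4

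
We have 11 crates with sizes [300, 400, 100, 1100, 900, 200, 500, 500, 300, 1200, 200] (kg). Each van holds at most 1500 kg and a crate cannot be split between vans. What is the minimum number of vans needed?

4

Total = 1200 + 1100 + 900 + 500 + 500 + 400 + 300 + 300 + 200 + 200 + 100 = 5700 kg.
Lower bound: ⌈5700/1500⌉ = 4 vans.
A packing using 4 vans:
  van 1: 1200 + 300 = 1500
  van 2: 1100 + 400 = 1500
  van 3: 900 + 500 + 100 = 1500
  van 4: 500 + 300 + 200 + 200 = 1200
This matches the lower bound, so 4 is optimal.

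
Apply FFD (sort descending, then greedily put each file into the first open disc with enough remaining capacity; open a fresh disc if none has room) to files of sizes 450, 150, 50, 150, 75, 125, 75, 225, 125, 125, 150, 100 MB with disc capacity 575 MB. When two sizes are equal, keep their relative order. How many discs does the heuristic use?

Sorted descending: 450, 225, 150, 150, 150, 125, 125, 125, 100, 75, 75, 50.
  450 → disc 1 (new)  [load 450/575]
  225 → disc 2 (new)  [load 225/575]
  150 → disc 2  [load 375/575]
  150 → disc 2  [load 525/575]
  150 → disc 3 (new)  [load 150/575]
  125 → disc 1  [load 575/575]
  125 → disc 3  [load 275/575]
  125 → disc 3  [load 400/575]
  100 → disc 3  [load 500/575]
  75 → disc 3  [load 575/575]
  75 → disc 4 (new)  [load 75/575]
  50 → disc 2  [load 575/575]
4 discs opened.

4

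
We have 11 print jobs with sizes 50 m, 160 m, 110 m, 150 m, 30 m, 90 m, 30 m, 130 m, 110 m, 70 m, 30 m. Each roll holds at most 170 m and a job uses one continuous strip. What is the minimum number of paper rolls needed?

Total = 160 + 150 + 130 + 110 + 110 + 90 + 70 + 50 + 30 + 30 + 30 = 960 m.
Lower bound: ⌈960/170⌉ = 6 paper rolls.
A packing using 6 paper rolls:
  roll 1: 160 = 160
  roll 2: 150 = 150
  roll 3: 130 + 30 = 160
  roll 4: 110 + 50 = 160
  roll 5: 110 + 30 + 30 = 170
  roll 6: 90 + 70 = 160
This matches the lower bound, so 6 is optimal.

6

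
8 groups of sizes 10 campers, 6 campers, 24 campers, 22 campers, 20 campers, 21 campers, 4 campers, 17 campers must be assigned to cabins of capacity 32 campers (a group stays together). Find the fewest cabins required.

5

Total = 24 + 22 + 21 + 20 + 17 + 10 + 6 + 4 = 124 campers.
Lower bound: ⌈124/32⌉ = 4 cabins.
Also, 5 groups each exceed 16 campers, and no two of those can share a cabin, so at least 5 cabins are needed.
A packing using 5 cabins:
  cabin 1: 24 + 6 = 30
  cabin 2: 22 + 10 = 32
  cabin 3: 21 + 4 = 25
  cabin 4: 20 = 20
  cabin 5: 17 = 17
This matches the lower bound, so 5 is optimal.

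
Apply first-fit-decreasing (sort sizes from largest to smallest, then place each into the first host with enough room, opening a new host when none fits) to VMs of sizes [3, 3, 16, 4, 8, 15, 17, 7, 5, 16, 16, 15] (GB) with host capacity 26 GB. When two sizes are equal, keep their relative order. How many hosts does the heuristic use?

6

Sorted descending: 17, 16, 16, 16, 15, 15, 8, 7, 5, 4, 3, 3.
  17 → host 1 (new)  [load 17/26]
  16 → host 2 (new)  [load 16/26]
  16 → host 3 (new)  [load 16/26]
  16 → host 4 (new)  [load 16/26]
  15 → host 5 (new)  [load 15/26]
  15 → host 6 (new)  [load 15/26]
  8 → host 1  [load 25/26]
  7 → host 2  [load 23/26]
  5 → host 3  [load 21/26]
  4 → host 3  [load 25/26]
  3 → host 2  [load 26/26]
  3 → host 4  [load 19/26]
6 hosts opened.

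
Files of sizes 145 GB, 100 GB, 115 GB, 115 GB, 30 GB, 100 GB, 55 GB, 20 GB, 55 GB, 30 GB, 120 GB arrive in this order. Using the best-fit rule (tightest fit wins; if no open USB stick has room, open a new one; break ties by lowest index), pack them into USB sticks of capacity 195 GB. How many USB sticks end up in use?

6

  145 → USB stick 1 (new)  [load 145/195]
  100 → USB stick 2 (new)  [load 100/195]
  115 → USB stick 3 (new)  [load 115/195]
  115 → USB stick 4 (new)  [load 115/195]
  30 → USB stick 1  [load 175/195]
  100 → USB stick 5 (new)  [load 100/195]
  55 → USB stick 3  [load 170/195]
  20 → USB stick 1  [load 195/195]
  55 → USB stick 4  [load 170/195]
  30 → USB stick 2  [load 130/195]
  120 → USB stick 6 (new)  [load 120/195]
6 USB sticks opened.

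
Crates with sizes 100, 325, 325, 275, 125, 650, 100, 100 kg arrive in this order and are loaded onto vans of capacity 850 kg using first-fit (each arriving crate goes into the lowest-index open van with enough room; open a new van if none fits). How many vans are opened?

  100 → van 1 (new)  [load 100/850]
  325 → van 1  [load 425/850]
  325 → van 1  [load 750/850]
  275 → van 2 (new)  [load 275/850]
  125 → van 2  [load 400/850]
  650 → van 3 (new)  [load 650/850]
  100 → van 1  [load 850/850]
  100 → van 2  [load 500/850]
3 vans opened.

3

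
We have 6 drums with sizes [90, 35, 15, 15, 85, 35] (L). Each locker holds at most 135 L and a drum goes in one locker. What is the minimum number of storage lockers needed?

Total = 90 + 85 + 35 + 35 + 15 + 15 = 275 L.
Lower bound: ⌈275/135⌉ = 3 storage lockers.
A packing using 3 storage lockers:
  locker 1: 90 + 35 = 125
  locker 2: 85 + 35 + 15 = 135
  locker 3: 15 = 15
This matches the lower bound, so 3 is optimal.

3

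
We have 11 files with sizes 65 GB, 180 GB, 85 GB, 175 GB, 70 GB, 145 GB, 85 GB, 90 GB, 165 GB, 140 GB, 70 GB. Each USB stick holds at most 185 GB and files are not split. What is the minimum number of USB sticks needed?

Total = 180 + 175 + 165 + 145 + 140 + 90 + 85 + 85 + 70 + 70 + 65 = 1270 GB.
Lower bound: ⌈1270/185⌉ = 7 USB sticks.
A packing using 8 USB sticks:
  USB stick 1: 180 = 180
  USB stick 2: 175 = 175
  USB stick 3: 165 = 165
  USB stick 4: 145 = 145
  USB stick 5: 140 = 140
  USB stick 6: 90 + 85 = 175
  USB stick 7: 85 + 70 = 155
  USB stick 8: 70 + 65 = 135
No arrangement into 7 USB sticks stays within capacity, so 8 is optimal.

8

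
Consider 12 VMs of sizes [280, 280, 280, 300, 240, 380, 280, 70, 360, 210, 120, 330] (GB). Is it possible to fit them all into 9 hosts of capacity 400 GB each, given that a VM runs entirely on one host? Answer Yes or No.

Total = 3130 GB; ⌈3130/400⌉ = 8.
10 VMs each exceed half the capacity and cannot share a host, forcing at least 10 hosts.
At least 10 hosts are required, but only 9 are allowed.

No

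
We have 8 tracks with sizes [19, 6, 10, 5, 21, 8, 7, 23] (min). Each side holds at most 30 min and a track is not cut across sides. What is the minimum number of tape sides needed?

Total = 23 + 21 + 19 + 10 + 8 + 7 + 6 + 5 = 99 min.
Lower bound: ⌈99/30⌉ = 4 tape sides.
A packing using 4 tape sides:
  side 1: 23 + 7 = 30
  side 2: 21 + 8 = 29
  side 3: 19 + 10 = 29
  side 4: 6 + 5 = 11
This matches the lower bound, so 4 is optimal.

4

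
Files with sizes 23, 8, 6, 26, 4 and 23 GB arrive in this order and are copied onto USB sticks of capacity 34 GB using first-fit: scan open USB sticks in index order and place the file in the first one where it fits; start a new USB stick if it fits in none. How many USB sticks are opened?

  23 → USB stick 1 (new)  [load 23/34]
  8 → USB stick 1  [load 31/34]
  6 → USB stick 2 (new)  [load 6/34]
  26 → USB stick 2  [load 32/34]
  4 → USB stick 3 (new)  [load 4/34]
  23 → USB stick 3  [load 27/34]
3 USB sticks opened.

3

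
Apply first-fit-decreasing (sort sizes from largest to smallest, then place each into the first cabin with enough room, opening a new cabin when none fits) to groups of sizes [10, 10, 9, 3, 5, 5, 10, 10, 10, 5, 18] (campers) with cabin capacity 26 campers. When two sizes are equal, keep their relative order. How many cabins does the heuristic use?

Sorted descending: 18, 10, 10, 10, 10, 10, 9, 5, 5, 5, 3.
  18 → cabin 1 (new)  [load 18/26]
  10 → cabin 2 (new)  [load 10/26]
  10 → cabin 2  [load 20/26]
  10 → cabin 3 (new)  [load 10/26]
  10 → cabin 3  [load 20/26]
  10 → cabin 4 (new)  [load 10/26]
  9 → cabin 4  [load 19/26]
  5 → cabin 1  [load 23/26]
  5 → cabin 2  [load 25/26]
  5 → cabin 3  [load 25/26]
  3 → cabin 1  [load 26/26]
4 cabins opened.

4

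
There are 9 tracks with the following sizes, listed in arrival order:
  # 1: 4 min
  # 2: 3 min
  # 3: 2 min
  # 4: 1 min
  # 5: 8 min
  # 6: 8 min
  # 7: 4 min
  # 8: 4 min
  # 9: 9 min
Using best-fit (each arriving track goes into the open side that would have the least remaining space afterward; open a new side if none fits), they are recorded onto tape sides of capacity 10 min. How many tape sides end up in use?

5

  4 → side 1 (new)  [load 4/10]
  3 → side 1  [load 7/10]
  2 → side 1  [load 9/10]
  1 → side 1  [load 10/10]
  8 → side 2 (new)  [load 8/10]
  8 → side 3 (new)  [load 8/10]
  4 → side 4 (new)  [load 4/10]
  4 → side 4  [load 8/10]
  9 → side 5 (new)  [load 9/10]
5 tape sides opened.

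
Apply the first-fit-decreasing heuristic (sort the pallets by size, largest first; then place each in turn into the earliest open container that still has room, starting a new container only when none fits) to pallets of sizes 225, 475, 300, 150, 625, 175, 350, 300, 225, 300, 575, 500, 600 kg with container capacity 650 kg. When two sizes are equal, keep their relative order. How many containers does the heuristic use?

8

Sorted descending: 625, 600, 575, 500, 475, 350, 300, 300, 300, 225, 225, 175, 150.
  625 → container 1 (new)  [load 625/650]
  600 → container 2 (new)  [load 600/650]
  575 → container 3 (new)  [load 575/650]
  500 → container 4 (new)  [load 500/650]
  475 → container 5 (new)  [load 475/650]
  350 → container 6 (new)  [load 350/650]
  300 → container 6  [load 650/650]
  300 → container 7 (new)  [load 300/650]
  300 → container 7  [load 600/650]
  225 → container 8 (new)  [load 225/650]
  225 → container 8  [load 450/650]
  175 → container 5  [load 650/650]
  150 → container 4  [load 650/650]
8 containers opened.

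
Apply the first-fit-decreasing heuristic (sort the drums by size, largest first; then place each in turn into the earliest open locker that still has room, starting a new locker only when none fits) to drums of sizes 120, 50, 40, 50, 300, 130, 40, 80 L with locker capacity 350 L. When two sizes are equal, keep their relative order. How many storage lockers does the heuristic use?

3

Sorted descending: 300, 130, 120, 80, 50, 50, 40, 40.
  300 → locker 1 (new)  [load 300/350]
  130 → locker 2 (new)  [load 130/350]
  120 → locker 2  [load 250/350]
  80 → locker 2  [load 330/350]
  50 → locker 1  [load 350/350]
  50 → locker 3 (new)  [load 50/350]
  40 → locker 3  [load 90/350]
  40 → locker 3  [load 130/350]
3 storage lockers opened.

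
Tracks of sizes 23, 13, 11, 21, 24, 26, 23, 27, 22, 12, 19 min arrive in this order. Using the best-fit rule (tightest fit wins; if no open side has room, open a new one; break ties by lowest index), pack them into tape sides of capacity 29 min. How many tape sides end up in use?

10

  23 → side 1 (new)  [load 23/29]
  13 → side 2 (new)  [load 13/29]
  11 → side 2  [load 24/29]
  21 → side 3 (new)  [load 21/29]
  24 → side 4 (new)  [load 24/29]
  26 → side 5 (new)  [load 26/29]
  23 → side 6 (new)  [load 23/29]
  27 → side 7 (new)  [load 27/29]
  22 → side 8 (new)  [load 22/29]
  12 → side 9 (new)  [load 12/29]
  19 → side 10 (new)  [load 19/29]
10 tape sides opened.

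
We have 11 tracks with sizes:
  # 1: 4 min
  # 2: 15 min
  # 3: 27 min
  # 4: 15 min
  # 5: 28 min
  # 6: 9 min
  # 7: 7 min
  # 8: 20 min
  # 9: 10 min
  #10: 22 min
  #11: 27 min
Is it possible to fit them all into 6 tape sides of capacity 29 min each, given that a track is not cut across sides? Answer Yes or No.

Total = 184 min; ⌈184/29⌉ = 7.
At least 7 tape sides are required, but only 6 are allowed.

No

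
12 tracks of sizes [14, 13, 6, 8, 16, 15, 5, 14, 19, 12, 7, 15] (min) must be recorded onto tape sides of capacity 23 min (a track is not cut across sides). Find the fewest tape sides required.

8

Total = 19 + 16 + 15 + 15 + 14 + 14 + 13 + 12 + 8 + 7 + 6 + 5 = 144 min.
Lower bound: ⌈144/23⌉ = 7 tape sides.
Also, 8 tracks each exceed 23/2 min, and no two of those can share a side, so at least 8 tape sides are needed.
A packing using 8 tape sides:
  side 1: 19 = 19
  side 2: 16 + 7 = 23
  side 3: 15 + 8 = 23
  side 4: 15 + 6 = 21
  side 5: 14 + 5 = 19
  side 6: 14 = 14
  side 7: 13 = 13
  side 8: 12 = 12
This matches the lower bound, so 8 is optimal.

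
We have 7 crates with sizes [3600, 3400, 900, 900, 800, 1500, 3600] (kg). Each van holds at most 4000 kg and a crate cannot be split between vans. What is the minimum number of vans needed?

5

Total = 3600 + 3600 + 3400 + 1500 + 900 + 900 + 800 = 14700 kg.
Lower bound: ⌈14700/4000⌉ = 4 vans.
A packing using 5 vans:
  van 1: 3600 = 3600
  van 2: 3600 = 3600
  van 3: 3400 = 3400
  van 4: 1500 + 900 + 900 = 3300
  van 5: 800 = 800
No arrangement into 4 vans stays within capacity, so 5 is optimal.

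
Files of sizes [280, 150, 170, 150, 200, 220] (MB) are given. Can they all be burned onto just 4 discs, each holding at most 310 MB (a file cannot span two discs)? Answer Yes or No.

No

Total = 1170 MB; ⌈1170/310⌉ = 4.
The bound of 4 does not rule out 4, but exhaustive search shows no assignment into 4 discs of capacity 310 MB exists — the minimum is 5.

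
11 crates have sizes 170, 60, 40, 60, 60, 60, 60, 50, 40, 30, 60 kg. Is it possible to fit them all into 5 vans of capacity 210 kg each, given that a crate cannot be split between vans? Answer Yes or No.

Yes

A valid assignment using 4 vans:
  van 1: 170 + 40 = 210
  van 2: 60 + 60 + 60 + 30 = 210
  van 3: 60 + 60 + 60 = 180
  van 4: 50 + 40 = 90
That uses only 4 ≤ 5, so 5 vans are enough.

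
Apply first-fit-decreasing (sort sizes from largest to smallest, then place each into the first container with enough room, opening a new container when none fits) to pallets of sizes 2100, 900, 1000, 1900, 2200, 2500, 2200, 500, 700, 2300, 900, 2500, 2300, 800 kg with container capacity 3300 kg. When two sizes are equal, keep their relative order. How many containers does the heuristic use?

Sorted descending: 2500, 2500, 2300, 2300, 2200, 2200, 2100, 1900, 1000, 900, 900, 800, 700, 500.
  2500 → container 1 (new)  [load 2500/3300]
  2500 → container 2 (new)  [load 2500/3300]
  2300 → container 3 (new)  [load 2300/3300]
  2300 → container 4 (new)  [load 2300/3300]
  2200 → container 5 (new)  [load 2200/3300]
  2200 → container 6 (new)  [load 2200/3300]
  2100 → container 7 (new)  [load 2100/3300]
  1900 → container 8 (new)  [load 1900/3300]
  1000 → container 3  [load 3300/3300]
  900 → container 4  [load 3200/3300]
  900 → container 5  [load 3100/3300]
  800 → container 1  [load 3300/3300]
  700 → container 2  [load 3200/3300]
  500 → container 6  [load 2700/3300]
8 containers opened.

8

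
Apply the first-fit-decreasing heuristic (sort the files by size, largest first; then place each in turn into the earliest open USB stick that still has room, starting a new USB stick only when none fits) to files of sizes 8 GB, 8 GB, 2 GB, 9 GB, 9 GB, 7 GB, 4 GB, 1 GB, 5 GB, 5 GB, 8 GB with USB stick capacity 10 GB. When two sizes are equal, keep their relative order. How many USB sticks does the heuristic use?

Sorted descending: 9, 9, 8, 8, 8, 7, 5, 5, 4, 2, 1.
  9 → USB stick 1 (new)  [load 9/10]
  9 → USB stick 2 (new)  [load 9/10]
  8 → USB stick 3 (new)  [load 8/10]
  8 → USB stick 4 (new)  [load 8/10]
  8 → USB stick 5 (new)  [load 8/10]
  7 → USB stick 6 (new)  [load 7/10]
  5 → USB stick 7 (new)  [load 5/10]
  5 → USB stick 7  [load 10/10]
  4 → USB stick 8 (new)  [load 4/10]
  2 → USB stick 3  [load 10/10]
  1 → USB stick 1  [load 10/10]
8 USB sticks opened.

8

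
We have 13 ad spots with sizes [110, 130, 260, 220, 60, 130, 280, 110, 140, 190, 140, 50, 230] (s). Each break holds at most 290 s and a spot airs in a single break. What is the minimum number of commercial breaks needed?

Total = 280 + 260 + 230 + 220 + 190 + 140 + 140 + 130 + 130 + 110 + 110 + 60 + 50 = 2050 s.
Lower bound: ⌈2050/290⌉ = 8 commercial breaks.
A packing using 8 commercial breaks:
  break 1: 280 = 280
  break 2: 260 = 260
  break 3: 230 + 60 = 290
  break 4: 220 + 50 = 270
  break 5: 190 = 190
  break 6: 140 + 140 = 280
  break 7: 130 + 130 = 260
  break 8: 110 + 110 = 220
This matches the lower bound, so 8 is optimal.

8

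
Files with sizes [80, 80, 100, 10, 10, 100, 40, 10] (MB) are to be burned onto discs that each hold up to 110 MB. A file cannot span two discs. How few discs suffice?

Total = 100 + 100 + 80 + 80 + 40 + 10 + 10 + 10 = 430 MB.
Lower bound: ⌈430/110⌉ = 4 discs.
A packing using 5 discs:
  disc 1: 100 + 10 = 110
  disc 2: 100 + 10 = 110
  disc 3: 80 + 10 = 90
  disc 4: 80 = 80
  disc 5: 40 = 40
No arrangement into 4 discs stays within capacity, so 5 is optimal.

5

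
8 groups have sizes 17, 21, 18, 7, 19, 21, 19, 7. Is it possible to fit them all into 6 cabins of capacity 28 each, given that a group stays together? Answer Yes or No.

Yes

A valid assignment using 6 cabins:
  cabin 1: 21 + 7 = 28
  cabin 2: 21 + 7 = 28
  cabin 3: 19 = 19
  cabin 4: 19 = 19
  cabin 5: 18 = 18
  cabin 6: 17 = 17
Every load is within 28, so 6 cabins suffice.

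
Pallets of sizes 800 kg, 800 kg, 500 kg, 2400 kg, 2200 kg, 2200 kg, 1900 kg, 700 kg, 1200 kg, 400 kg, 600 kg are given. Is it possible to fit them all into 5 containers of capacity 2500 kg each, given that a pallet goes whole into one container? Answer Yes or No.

No

Total = 13700 kg; ⌈13700/2500⌉ = 6.
At least 6 containers are required, but only 5 are allowed.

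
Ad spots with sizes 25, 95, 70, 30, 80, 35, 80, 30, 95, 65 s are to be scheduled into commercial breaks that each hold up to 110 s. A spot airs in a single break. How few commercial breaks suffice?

6

Total = 95 + 95 + 80 + 80 + 70 + 65 + 35 + 30 + 30 + 25 = 605 s.
Lower bound: ⌈605/110⌉ = 6 commercial breaks.
A packing using 6 commercial breaks:
  break 1: 95 = 95
  break 2: 95 = 95
  break 3: 80 + 30 = 110
  break 4: 80 + 30 = 110
  break 5: 70 + 35 = 105
  break 6: 65 + 25 = 90
This matches the lower bound, so 6 is optimal.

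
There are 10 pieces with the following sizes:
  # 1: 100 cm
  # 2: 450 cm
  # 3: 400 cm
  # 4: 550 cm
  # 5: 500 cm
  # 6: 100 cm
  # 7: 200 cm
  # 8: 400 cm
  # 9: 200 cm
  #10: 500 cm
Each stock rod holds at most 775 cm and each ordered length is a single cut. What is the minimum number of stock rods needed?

Total = 550 + 500 + 500 + 450 + 400 + 400 + 200 + 200 + 100 + 100 = 3400 cm.
Lower bound: ⌈3400/775⌉ = 5 stock rods.
Also, 6 pieces each exceed 775/2 cm, and no two of those can share a stock rod, so at least 6 stock rods are needed.
A packing using 6 stock rods:
  stock rod 1: 550 + 200 = 750
  stock rod 2: 500 + 200 = 700
  stock rod 3: 500 + 100 + 100 = 700
  stock rod 4: 450 = 450
  stock rod 5: 400 = 400
  stock rod 6: 400 = 400
This matches the lower bound, so 6 is optimal.

6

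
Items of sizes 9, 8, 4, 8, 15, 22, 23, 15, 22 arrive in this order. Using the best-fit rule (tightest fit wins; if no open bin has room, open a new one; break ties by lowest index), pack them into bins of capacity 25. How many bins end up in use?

6

  9 → bin 1 (new)  [load 9/25]
  8 → bin 1  [load 17/25]
  4 → bin 1  [load 21/25]
  8 → bin 2 (new)  [load 8/25]
  15 → bin 2  [load 23/25]
  22 → bin 3 (new)  [load 22/25]
  23 → bin 4 (new)  [load 23/25]
  15 → bin 5 (new)  [load 15/25]
  22 → bin 6 (new)  [load 22/25]
6 bins opened.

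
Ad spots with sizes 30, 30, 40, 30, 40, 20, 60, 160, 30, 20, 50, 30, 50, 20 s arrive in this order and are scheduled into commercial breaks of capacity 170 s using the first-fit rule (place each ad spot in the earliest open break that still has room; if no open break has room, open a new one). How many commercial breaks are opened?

  30 → break 1 (new)  [load 30/170]
  30 → break 1  [load 60/170]
  40 → break 1  [load 100/170]
  30 → break 1  [load 130/170]
  40 → break 1  [load 170/170]
  20 → break 2 (new)  [load 20/170]
  60 → break 2  [load 80/170]
  160 → break 3 (new)  [load 160/170]
  30 → break 2  [load 110/170]
  20 → break 2  [load 130/170]
  50 → break 4 (new)  [load 50/170]
  30 → break 2  [load 160/170]
  50 → break 4  [load 100/170]
  20 → break 4  [load 120/170]
4 commercial breaks opened.

4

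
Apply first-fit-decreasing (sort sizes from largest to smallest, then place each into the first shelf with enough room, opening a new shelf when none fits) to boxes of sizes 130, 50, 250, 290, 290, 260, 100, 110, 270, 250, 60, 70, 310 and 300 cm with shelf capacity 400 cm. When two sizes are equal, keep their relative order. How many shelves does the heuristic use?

8

Sorted descending: 310, 300, 290, 290, 270, 260, 250, 250, 130, 110, 100, 70, 60, 50.
  310 → shelf 1 (new)  [load 310/400]
  300 → shelf 2 (new)  [load 300/400]
  290 → shelf 3 (new)  [load 290/400]
  290 → shelf 4 (new)  [load 290/400]
  270 → shelf 5 (new)  [load 270/400]
  260 → shelf 6 (new)  [load 260/400]
  250 → shelf 7 (new)  [load 250/400]
  250 → shelf 8 (new)  [load 250/400]
  130 → shelf 5  [load 400/400]
  110 → shelf 3  [load 400/400]
  100 → shelf 2  [load 400/400]
  70 → shelf 1  [load 380/400]
  60 → shelf 4  [load 350/400]
  50 → shelf 4  [load 400/400]
8 shelves opened.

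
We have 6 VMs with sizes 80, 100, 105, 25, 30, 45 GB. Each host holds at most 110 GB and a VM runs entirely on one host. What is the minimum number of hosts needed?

Total = 105 + 100 + 80 + 45 + 30 + 25 = 385 GB.
Lower bound: ⌈385/110⌉ = 4 hosts.
A packing using 4 hosts:
  host 1: 105 = 105
  host 2: 100 = 100
  host 3: 80 + 30 = 110
  host 4: 45 + 25 = 70
This matches the lower bound, so 4 is optimal.

4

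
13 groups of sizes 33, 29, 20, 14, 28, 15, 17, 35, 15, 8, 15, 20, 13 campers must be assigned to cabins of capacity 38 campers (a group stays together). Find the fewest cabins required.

8

Total = 35 + 33 + 29 + 28 + 20 + 20 + 17 + 15 + 15 + 15 + 14 + 13 + 8 = 262 campers.
Lower bound: ⌈262/38⌉ = 7 cabins.
A packing using 8 cabins:
  cabin 1: 35 = 35
  cabin 2: 33 = 33
  cabin 3: 29 + 8 = 37
  cabin 4: 28 = 28
  cabin 5: 20 + 17 = 37
  cabin 6: 20 + 15 = 35
  cabin 7: 15 + 15 = 30
  cabin 8: 14 + 13 = 27
No arrangement into 7 cabins stays within capacity, so 8 is optimal.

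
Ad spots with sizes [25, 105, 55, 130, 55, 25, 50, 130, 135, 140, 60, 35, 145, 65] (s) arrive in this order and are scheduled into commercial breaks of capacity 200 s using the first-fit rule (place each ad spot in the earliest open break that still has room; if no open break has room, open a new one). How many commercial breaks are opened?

7

  25 → break 1 (new)  [load 25/200]
  105 → break 1  [load 130/200]
  55 → break 1  [load 185/200]
  130 → break 2 (new)  [load 130/200]
  55 → break 2  [load 185/200]
  25 → break 3 (new)  [load 25/200]
  50 → break 3  [load 75/200]
  130 → break 4 (new)  [load 130/200]
  135 → break 5 (new)  [load 135/200]
  140 → break 6 (new)  [load 140/200]
  60 → break 3  [load 135/200]
  35 → break 3  [load 170/200]
  145 → break 7 (new)  [load 145/200]
  65 → break 4  [load 195/200]
7 commercial breaks opened.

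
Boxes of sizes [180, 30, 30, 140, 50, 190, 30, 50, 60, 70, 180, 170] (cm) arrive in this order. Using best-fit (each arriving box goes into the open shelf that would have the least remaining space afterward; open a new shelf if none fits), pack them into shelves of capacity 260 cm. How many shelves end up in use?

6

  180 → shelf 1 (new)  [load 180/260]
  30 → shelf 1  [load 210/260]
  30 → shelf 1  [load 240/260]
  140 → shelf 2 (new)  [load 140/260]
  50 → shelf 2  [load 190/260]
  190 → shelf 3 (new)  [load 190/260]
  30 → shelf 2  [load 220/260]
  50 → shelf 3  [load 240/260]
  60 → shelf 4 (new)  [load 60/260]
  70 → shelf 4  [load 130/260]
  180 → shelf 5 (new)  [load 180/260]
  170 → shelf 6 (new)  [load 170/260]
6 shelves opened.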